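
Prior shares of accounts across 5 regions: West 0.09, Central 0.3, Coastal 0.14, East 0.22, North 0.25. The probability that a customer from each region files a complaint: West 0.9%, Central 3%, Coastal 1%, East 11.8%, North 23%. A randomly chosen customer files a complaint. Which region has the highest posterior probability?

North

Prior × likelihood for each hypothesis:
  West: 0.09 × 0.009 = 0.00081
  Central: 0.3 × 0.03 = 0.009
  Coastal: 0.14 × 0.01 = 0.0014
  East: 0.22 × 0.118 = 0.02596
  North: 0.25 × 0.23 = 0.0575
Sum = 0.09467.
Largest term belongs to North, so North is most probable.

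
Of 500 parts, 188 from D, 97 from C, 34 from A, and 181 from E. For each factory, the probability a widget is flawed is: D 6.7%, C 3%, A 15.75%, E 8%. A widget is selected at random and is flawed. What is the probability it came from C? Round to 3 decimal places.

0.082

Prior × likelihood for each hypothesis:
  D: 0.376 × 0.067 = 0.025192
  C: 0.194 × 0.03 = 0.00582
  A: 0.068 × 0.1575 = 0.01071
  E: 0.362 × 0.08 = 0.02896
Total = 0.070682.
P(C | evidence) = 0.00582 / 0.070682 ≈ 0.082.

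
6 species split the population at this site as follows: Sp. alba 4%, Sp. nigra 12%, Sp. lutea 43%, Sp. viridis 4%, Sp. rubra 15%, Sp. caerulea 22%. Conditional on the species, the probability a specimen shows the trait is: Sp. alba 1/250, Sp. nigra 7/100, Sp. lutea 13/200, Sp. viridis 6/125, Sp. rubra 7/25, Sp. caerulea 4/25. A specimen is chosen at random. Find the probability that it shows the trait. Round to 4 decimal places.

0.1156

Unnormalized posteriors (prior × likelihood):
  Sp. alba: 0.04 × 0.004 = 0.00016
  Sp. nigra: 0.12 × 0.07 = 0.0084
  Sp. lutea: 0.43 × 0.065 = 0.02795
  Sp. viridis: 0.04 × 0.048 = 0.00192
  Sp. rubra: 0.15 × 0.28 = 0.042
  Sp. caerulea: 0.22 × 0.16 = 0.0352
P(trait) = 0.00016 + 0.0084 + 0.02795 + 0.00192 + 0.042 + 0.0352 = 0.11563 → 0.1156.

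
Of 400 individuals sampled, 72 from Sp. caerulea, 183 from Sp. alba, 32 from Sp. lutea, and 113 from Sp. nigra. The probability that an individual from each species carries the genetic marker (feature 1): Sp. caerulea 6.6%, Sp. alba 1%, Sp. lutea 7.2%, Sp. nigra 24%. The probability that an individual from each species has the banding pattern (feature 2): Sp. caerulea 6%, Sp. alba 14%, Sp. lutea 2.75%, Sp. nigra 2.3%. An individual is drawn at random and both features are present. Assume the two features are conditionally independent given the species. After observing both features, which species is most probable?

Sp. nigra

Unnormalized posteriors (prior × likelihood):
  Sp. caerulea: 0.18 × 0.066 × 0.06 = 0.0007128
  Sp. alba: 0.4575 × 0.01 × 0.14 = 0.0006405
  Sp. lutea: 0.08 × 0.072 × 0.0275 = 0.0001584
  Sp. nigra: 0.2825 × 0.24 × 0.023 = 0.0015594
Normalizing constant = 0.0030711.
Largest term belongs to Sp. nigra, so Sp. nigra is most probable.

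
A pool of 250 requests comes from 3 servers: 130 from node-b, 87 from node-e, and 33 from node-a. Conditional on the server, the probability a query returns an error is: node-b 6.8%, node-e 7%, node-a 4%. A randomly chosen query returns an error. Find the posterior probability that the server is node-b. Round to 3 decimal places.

By Bayes' rule, posterior ∝ prior × likelihood:
  node-b: 0.52 × 0.068 = 0.03536
  node-e: 0.348 × 0.07 = 0.02436
  node-a: 0.132 × 0.04 = 0.00528
Sum = 0.065.
P(node-b | evidence) = 0.03536 / 0.065 ≈ 0.544.

0.544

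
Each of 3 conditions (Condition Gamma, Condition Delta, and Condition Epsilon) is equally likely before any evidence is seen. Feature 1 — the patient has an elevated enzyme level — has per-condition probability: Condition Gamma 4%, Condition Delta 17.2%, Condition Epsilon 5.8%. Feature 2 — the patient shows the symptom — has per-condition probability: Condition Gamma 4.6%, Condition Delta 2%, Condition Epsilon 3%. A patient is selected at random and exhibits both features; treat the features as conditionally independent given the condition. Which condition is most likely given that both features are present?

Condition Delta

With a uniform prior (1/3 each), posterior ∝ likelihood:
  Condition Gamma: 0.04 × 0.046 = 0.00184
  Condition Delta: 0.172 × 0.02 = 0.00344
  Condition Epsilon: 0.058 × 0.03 = 0.00174
Total = 0.00702.
Largest term belongs to Condition Delta, so Condition Delta is most probable.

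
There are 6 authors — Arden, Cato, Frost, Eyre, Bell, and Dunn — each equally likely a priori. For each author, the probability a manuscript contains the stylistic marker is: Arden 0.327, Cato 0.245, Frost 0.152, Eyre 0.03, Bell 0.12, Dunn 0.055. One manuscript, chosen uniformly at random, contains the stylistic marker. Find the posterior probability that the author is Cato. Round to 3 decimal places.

0.264

With a uniform prior (1/6 each), posterior ∝ likelihood:
  Arden: 0.327
  Cato: 0.245
  Frost: 0.152
  Eyre: 0.03
  Bell: 0.12
  Dunn: 0.055
Sum = 0.929.
P(Cato | evidence) = 0.245 / 0.929 ≈ 0.264.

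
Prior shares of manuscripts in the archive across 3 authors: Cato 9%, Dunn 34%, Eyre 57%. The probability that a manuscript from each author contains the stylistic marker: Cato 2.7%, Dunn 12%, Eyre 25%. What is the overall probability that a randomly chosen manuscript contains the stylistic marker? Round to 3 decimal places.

0.186

By Bayes' rule, posterior ∝ prior × likelihood:
  Cato: 0.09 × 0.027 = 0.00243
  Dunn: 0.34 × 0.12 = 0.0408
  Eyre: 0.57 × 0.25 = 0.1425
P(marker) = 0.00243 + 0.0408 + 0.1425 = 0.18573 → 0.186.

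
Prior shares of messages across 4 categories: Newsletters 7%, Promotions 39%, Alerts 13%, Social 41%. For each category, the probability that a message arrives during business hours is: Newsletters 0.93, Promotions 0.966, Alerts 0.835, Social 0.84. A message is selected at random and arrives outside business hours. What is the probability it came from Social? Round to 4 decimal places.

Taking complements, P(off-hours | each) = Newsletters 0.07, Promotions 0.034, Alerts 0.165, Social 0.16.
By Bayes' rule, posterior ∝ prior × likelihood:
  Newsletters: 0.07 × 0.07 = 0.0049
  Promotions: 0.39 × 0.034 = 0.01326
  Alerts: 0.13 × 0.165 = 0.02145
  Social: 0.41 × 0.16 = 0.0656
Sum = 0.10521.
P(Social | evidence) = 0.0656 / 0.10521 ≈ 0.6235.

0.6235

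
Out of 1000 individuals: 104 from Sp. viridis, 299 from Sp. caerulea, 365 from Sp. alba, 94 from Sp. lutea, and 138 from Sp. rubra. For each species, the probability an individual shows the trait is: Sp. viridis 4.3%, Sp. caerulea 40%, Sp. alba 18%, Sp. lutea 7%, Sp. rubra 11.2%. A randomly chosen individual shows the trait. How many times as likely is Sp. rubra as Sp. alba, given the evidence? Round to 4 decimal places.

By Bayes' rule, posterior ∝ prior × likelihood:
  Sp. viridis: 0.104 × 0.043 = 0.004472
  Sp. caerulea: 0.299 × 0.4 = 0.1196
  Sp. alba: 0.365 × 0.18 = 0.0657
  Sp. lutea: 0.094 × 0.07 = 0.00658
  Sp. rubra: 0.138 × 0.112 = 0.015456
Sum = 0.211808.
The ratio is 0.015456 / 0.0657 (the normalizer cancels) = 0.2353.

0.2353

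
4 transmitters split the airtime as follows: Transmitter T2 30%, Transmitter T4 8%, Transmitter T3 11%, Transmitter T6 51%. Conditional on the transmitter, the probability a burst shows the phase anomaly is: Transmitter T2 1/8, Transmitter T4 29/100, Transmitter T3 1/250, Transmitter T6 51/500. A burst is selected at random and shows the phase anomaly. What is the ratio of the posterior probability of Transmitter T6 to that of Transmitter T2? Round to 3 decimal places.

Unnormalized posteriors (prior × likelihood):
  Transmitter T2: 0.3 × 0.125 = 0.0375
  Transmitter T4: 0.08 × 0.29 = 0.0232
  Transmitter T3: 0.11 × 0.004 = 0.00044
  Transmitter T6: 0.51 × 0.102 = 0.05202
Sum = 0.11316.
The ratio is 0.05202 / 0.0375 (the normalizer cancels) = 1.387.

1.387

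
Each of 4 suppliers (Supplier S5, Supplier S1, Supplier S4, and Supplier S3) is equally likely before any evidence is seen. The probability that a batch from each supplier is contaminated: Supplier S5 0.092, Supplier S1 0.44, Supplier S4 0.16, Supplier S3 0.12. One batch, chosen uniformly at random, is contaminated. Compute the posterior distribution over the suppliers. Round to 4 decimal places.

Since the prior is uniform, the posterior is proportional to the likelihood:
  Supplier S5: 0.092
  Supplier S1: 0.44
  Supplier S4: 0.16
  Supplier S3: 0.12
Normalizing constant = 0.812.
P(Supplier S5 | contaminated) = 0.092/0.812 ≈ 0.1133
P(Supplier S1 | contaminated) = 0.44/0.812 ≈ 0.5419
P(Supplier S4 | contaminated) = 0.16/0.812 ≈ 0.1970
P(Supplier S3 | contaminated) = 0.12/0.812 ≈ 0.1478
(Check: 0.1133+0.5419+0.1970+0.1478 = 1.0000.)

Supplier S5 0.1133, Supplier S1 0.5419, Supplier S4 0.1970, Supplier S3 0.1478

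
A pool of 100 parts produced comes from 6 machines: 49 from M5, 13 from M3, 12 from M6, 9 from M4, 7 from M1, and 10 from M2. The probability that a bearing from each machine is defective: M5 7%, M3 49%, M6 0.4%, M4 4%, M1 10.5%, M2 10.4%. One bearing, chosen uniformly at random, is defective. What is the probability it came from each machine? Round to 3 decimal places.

M5 0.286, M3 0.532, M6 0.004, M4 0.030, M1 0.061, M2 0.087

Unnormalized posteriors (prior × likelihood):
  M5: 0.49 × 0.07 = 0.0343
  M3: 0.13 × 0.49 = 0.0637
  M6: 0.12 × 0.004 = 0.00048
  M4: 0.09 × 0.04 = 0.0036
  M1: 0.07 × 0.105 = 0.00735
  M2: 0.1 × 0.104 = 0.0104
Total = 0.11983.
P(M5 | defective) = 0.0343/0.11983 ≈ 0.286
P(M3 | defective) = 0.0637/0.11983 ≈ 0.532
P(M6 | defective) = 0.00048/0.11983 ≈ 0.004
P(M4 | defective) = 0.0036/0.11983 ≈ 0.030
P(M1 | defective) = 0.00735/0.11983 ≈ 0.061
P(M2 | defective) = 0.0104/0.11983 ≈ 0.087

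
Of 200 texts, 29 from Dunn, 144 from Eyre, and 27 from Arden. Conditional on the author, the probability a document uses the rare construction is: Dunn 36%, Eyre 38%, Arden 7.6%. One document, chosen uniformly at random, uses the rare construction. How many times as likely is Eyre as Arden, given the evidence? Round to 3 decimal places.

26.667

Compute prior × likelihood for every hypothesis:
  Dunn: 0.145 × 0.36 = 0.0522
  Eyre: 0.72 × 0.38 = 0.2736
  Arden: 0.135 × 0.076 = 0.01026
Sum = 0.33606.
The ratio is 0.2736 / 0.01026 (the normalizer cancels) = 26.667.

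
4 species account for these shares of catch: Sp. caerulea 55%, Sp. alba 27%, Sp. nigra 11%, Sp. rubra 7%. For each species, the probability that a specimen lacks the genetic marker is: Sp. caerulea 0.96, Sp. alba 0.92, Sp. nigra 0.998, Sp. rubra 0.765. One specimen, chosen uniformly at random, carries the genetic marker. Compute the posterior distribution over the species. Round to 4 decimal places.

Sp. caerulea 0.3650, Sp. alba 0.3584, Sp. nigra 0.0037, Sp. rubra 0.2729

Taking complements, P(marker | each) = Sp. caerulea 0.04, Sp. alba 0.08, Sp. nigra 0.002, Sp. rubra 0.235.
Prior × likelihood for each hypothesis:
  Sp. caerulea: 0.55 × 0.04 = 0.022
  Sp. alba: 0.27 × 0.08 = 0.0216
  Sp. nigra: 0.11 × 0.002 = 0.00022
  Sp. rubra: 0.07 × 0.235 = 0.01645
Sum = 0.06027.
P(Sp. caerulea | marker) = 0.022/0.06027 ≈ 0.3650
P(Sp. alba | marker) = 0.0216/0.06027 ≈ 0.3584
P(Sp. nigra | marker) = 0.00022/0.06027 ≈ 0.0037
P(Sp. rubra | marker) = 0.01645/0.06027 ≈ 0.2729
(Check: 0.3650+0.3584+0.0037+0.2729 = 1.0000.)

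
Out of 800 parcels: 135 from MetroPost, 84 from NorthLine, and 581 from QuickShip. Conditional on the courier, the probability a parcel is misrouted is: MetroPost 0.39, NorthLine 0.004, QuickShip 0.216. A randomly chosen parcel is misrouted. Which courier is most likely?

Unnormalized posteriors (prior × likelihood):
  MetroPost: 0.16875 × 0.39 = 0.0658125
  NorthLine: 0.105 × 0.004 = 0.00042
  QuickShip: 0.72625 × 0.216 = 0.15687
Total = 0.2231025.
Largest term belongs to QuickShip, so QuickShip is most probable.

QuickShip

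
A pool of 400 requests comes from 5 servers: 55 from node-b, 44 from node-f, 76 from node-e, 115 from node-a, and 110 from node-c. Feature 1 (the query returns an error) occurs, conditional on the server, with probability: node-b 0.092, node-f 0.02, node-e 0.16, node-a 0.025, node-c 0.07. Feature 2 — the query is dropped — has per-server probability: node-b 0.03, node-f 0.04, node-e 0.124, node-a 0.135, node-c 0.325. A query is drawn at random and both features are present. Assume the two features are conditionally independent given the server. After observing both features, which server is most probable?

Prior × likelihood for each hypothesis:
  node-b: 0.1375 × 0.092 × 0.03 = 0.0003795
  node-f: 0.11 × 0.02 × 0.04 = 0.000088
  node-e: 0.19 × 0.16 × 0.124 = 0.0037696
  node-a: 0.2875 × 0.025 × 0.135 = 0.0009703125
  node-c: 0.275 × 0.07 × 0.325 = 0.00625625
Total = 0.0114636625.
Largest term belongs to node-c, so node-c is most probable.

node-c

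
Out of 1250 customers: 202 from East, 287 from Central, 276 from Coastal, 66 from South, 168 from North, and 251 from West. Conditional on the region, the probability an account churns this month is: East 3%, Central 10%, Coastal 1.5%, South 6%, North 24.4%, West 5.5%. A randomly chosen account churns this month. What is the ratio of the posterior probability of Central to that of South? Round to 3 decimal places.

Prior × likelihood for each hypothesis:
  East: 0.1616 × 0.03 = 0.004848
  Central: 0.2296 × 0.1 = 0.02296
  Coastal: 0.2208 × 0.015 = 0.003312
  South: 0.0528 × 0.06 = 0.003168
  North: 0.1344 × 0.244 = 0.0327936
  West: 0.2008 × 0.055 = 0.011044
Total = 0.0781256.
The ratio is 0.02296 / 0.003168 (the normalizer cancels) = 7.247.

7.247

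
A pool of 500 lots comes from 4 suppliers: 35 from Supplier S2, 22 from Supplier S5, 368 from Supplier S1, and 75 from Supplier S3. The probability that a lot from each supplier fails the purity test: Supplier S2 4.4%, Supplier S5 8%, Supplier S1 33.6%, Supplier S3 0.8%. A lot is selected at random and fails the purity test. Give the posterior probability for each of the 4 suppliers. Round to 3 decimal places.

Supplier S2 0.012, Supplier S5 0.014, Supplier S1 0.969, Supplier S3 0.005

Unnormalized posteriors (prior × likelihood):
  Supplier S2: 0.07 × 0.044 = 0.00308
  Supplier S5: 0.044 × 0.08 = 0.00352
  Supplier S1: 0.736 × 0.336 = 0.247296
  Supplier S3: 0.15 × 0.008 = 0.0012
Normalizing constant = 0.255096.
P(Supplier S2 | off-spec) = 0.00308/0.255096 ≈ 0.012
P(Supplier S5 | off-spec) = 0.00352/0.255096 ≈ 0.014
P(Supplier S1 | off-spec) = 0.247296/0.255096 ≈ 0.969
P(Supplier S3 | off-spec) = 0.0012/0.255096 ≈ 0.005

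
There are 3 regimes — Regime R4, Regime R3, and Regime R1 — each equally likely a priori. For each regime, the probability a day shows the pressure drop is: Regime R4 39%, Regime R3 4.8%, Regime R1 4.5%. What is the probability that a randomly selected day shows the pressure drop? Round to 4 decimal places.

With a uniform prior (1/3 each), posterior ∝ likelihood:
  Regime R4: 0.39
  Regime R3: 0.048
  Regime R1: 0.045
P(drop) = (1/3) × (0.39 + 0.048 + 0.045) = 0.483/3 ≈ 0.1610.

0.1610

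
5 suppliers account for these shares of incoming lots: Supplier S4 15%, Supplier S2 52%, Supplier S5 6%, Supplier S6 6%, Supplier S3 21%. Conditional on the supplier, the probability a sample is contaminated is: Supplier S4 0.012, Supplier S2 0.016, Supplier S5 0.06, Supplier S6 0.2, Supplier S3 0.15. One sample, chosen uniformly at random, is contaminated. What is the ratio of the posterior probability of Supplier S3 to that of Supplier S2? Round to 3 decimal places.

By Bayes' rule, posterior ∝ prior × likelihood:
  Supplier S4: 0.15 × 0.012 = 0.0018
  Supplier S2: 0.52 × 0.016 = 0.00832
  Supplier S5: 0.06 × 0.06 = 0.0036
  Supplier S6: 0.06 × 0.2 = 0.012
  Supplier S3: 0.21 × 0.15 = 0.0315
Total = 0.05722.
The ratio is 0.0315 / 0.00832 (the normalizer cancels) = 3.786.

3.786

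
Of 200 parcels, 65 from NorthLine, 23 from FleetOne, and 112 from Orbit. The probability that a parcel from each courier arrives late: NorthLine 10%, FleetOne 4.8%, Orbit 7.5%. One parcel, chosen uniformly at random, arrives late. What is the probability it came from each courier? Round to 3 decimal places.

Unnormalized posteriors (prior × likelihood):
  NorthLine: 0.325 × 0.1 = 0.0325
  FleetOne: 0.115 × 0.048 = 0.00552
  Orbit: 0.56 × 0.075 = 0.042
Sum = 0.08002.
P(NorthLine | late) = 0.0325/0.08002 ≈ 0.406
P(FleetOne | late) = 0.00552/0.08002 ≈ 0.069
P(Orbit | late) = 0.042/0.08002 ≈ 0.525
(Check: 0.406+0.069+0.525 = 1.000.)

NorthLine 0.406, FleetOne 0.069, Orbit 0.525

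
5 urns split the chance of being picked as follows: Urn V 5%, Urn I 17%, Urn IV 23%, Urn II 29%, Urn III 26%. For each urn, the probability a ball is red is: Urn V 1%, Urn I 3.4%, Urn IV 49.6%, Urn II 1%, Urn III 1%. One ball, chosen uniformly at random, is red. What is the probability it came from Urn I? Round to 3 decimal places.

0.046

By Bayes' rule, posterior ∝ prior × likelihood:
  Urn V: 0.05 × 0.01 = 0.0005
  Urn I: 0.17 × 0.034 = 0.00578
  Urn IV: 0.23 × 0.496 = 0.11408
  Urn II: 0.29 × 0.01 = 0.0029
  Urn III: 0.26 × 0.01 = 0.0026
Total = 0.12586.
P(Urn I | evidence) = 0.00578 / 0.12586 ≈ 0.046.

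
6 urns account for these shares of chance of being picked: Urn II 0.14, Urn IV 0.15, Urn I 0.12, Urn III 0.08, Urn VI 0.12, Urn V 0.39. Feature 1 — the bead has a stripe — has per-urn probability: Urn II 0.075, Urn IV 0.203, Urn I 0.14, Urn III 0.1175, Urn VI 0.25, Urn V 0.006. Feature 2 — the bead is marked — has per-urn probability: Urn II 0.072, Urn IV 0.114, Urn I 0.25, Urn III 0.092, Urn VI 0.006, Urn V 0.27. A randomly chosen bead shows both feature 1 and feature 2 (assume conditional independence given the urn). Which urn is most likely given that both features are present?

Urn I

Compute prior × likelihood for every hypothesis:
  Urn II: 0.14 × 0.075 × 0.072 = 0.000756
  Urn IV: 0.15 × 0.203 × 0.114 = 0.0034713
  Urn I: 0.12 × 0.14 × 0.25 = 0.0042
  Urn III: 0.08 × 0.1175 × 0.092 = 0.0008648
  Urn VI: 0.12 × 0.25 × 0.006 = 0.00018
  Urn V: 0.39 × 0.006 × 0.27 = 0.0006318
Total = 0.0101039.
Largest term belongs to Urn I, so Urn I is most probable.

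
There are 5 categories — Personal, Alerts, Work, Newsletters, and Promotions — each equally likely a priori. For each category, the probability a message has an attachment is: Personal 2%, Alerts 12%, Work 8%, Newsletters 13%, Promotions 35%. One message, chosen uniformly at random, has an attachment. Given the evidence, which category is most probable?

Promotions

Since the prior is uniform, the posterior is proportional to the likelihood:
  Personal: 0.02
  Alerts: 0.12
  Work: 0.08
  Newsletters: 0.13
  Promotions: 0.35
Normalizing constant = 0.7.
Largest term belongs to Promotions, so Promotions is most probable.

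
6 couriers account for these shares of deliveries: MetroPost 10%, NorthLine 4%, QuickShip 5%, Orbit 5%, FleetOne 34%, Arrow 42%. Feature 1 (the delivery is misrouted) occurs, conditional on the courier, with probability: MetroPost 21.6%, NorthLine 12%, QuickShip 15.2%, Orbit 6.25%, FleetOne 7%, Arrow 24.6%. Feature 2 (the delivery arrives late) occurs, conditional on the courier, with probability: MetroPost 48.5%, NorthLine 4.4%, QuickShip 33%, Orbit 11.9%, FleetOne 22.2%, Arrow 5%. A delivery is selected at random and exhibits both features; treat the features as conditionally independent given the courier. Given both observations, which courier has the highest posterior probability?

MetroPost

Prior × likelihood for each hypothesis:
  MetroPost: 0.1 × 0.216 × 0.485 = 0.010476
  NorthLine: 0.04 × 0.12 × 0.044 = 0.0002112
  QuickShip: 0.05 × 0.152 × 0.33 = 0.002508
  Orbit: 0.05 × 0.0625 × 0.119 = 0.000371875
  FleetOne: 0.34 × 0.07 × 0.222 = 0.0052836
  Arrow: 0.42 × 0.246 × 0.05 = 0.005166
Total = 0.024016675.
Largest term belongs to MetroPost, so MetroPost is most probable.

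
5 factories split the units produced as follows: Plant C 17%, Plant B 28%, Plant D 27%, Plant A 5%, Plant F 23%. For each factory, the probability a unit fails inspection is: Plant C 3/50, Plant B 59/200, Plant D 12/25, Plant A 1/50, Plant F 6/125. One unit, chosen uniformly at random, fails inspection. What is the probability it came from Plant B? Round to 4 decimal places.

Prior × likelihood for each hypothesis:
  Plant C: 0.17 × 0.06 = 0.0102
  Plant B: 0.28 × 0.295 = 0.0826
  Plant D: 0.27 × 0.48 = 0.1296
  Plant A: 0.05 × 0.02 = 0.001
  Plant F: 0.23 × 0.048 = 0.01104
Normalizing constant = 0.23444.
P(Plant B | evidence) = 0.0826 / 0.23444 ≈ 0.3523.

0.3523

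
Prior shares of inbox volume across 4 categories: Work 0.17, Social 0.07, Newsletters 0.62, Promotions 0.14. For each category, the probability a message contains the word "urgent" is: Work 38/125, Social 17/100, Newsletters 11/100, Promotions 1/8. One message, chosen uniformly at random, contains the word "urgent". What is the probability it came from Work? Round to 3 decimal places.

Unnormalized posteriors (prior × likelihood):
  Work: 0.17 × 0.304 = 0.05168
  Social: 0.07 × 0.17 = 0.0119
  Newsletters: 0.62 × 0.11 = 0.0682
  Promotions: 0.14 × 0.125 = 0.0175
Normalizing constant = 0.14928.
P(Work | evidence) = 0.05168 / 0.14928 ≈ 0.346.

0.346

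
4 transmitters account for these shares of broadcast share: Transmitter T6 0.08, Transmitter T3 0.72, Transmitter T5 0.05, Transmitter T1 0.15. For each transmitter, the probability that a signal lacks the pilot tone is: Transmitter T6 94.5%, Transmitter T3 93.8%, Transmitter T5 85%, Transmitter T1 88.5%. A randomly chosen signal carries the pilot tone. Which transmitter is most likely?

Transmitter T3

Taking complements, P(pilot | each) = Transmitter T6 0.055, Transmitter T3 0.062, Transmitter T5 0.15, Transmitter T1 0.115.
By Bayes' rule, posterior ∝ prior × likelihood:
  Transmitter T6: 0.08 × 0.055 = 0.0044
  Transmitter T3: 0.72 × 0.062 = 0.04464
  Transmitter T5: 0.05 × 0.15 = 0.0075
  Transmitter T1: 0.15 × 0.115 = 0.01725
Normalizing constant = 0.07379.
Largest term belongs to Transmitter T3, so Transmitter T3 is most probable.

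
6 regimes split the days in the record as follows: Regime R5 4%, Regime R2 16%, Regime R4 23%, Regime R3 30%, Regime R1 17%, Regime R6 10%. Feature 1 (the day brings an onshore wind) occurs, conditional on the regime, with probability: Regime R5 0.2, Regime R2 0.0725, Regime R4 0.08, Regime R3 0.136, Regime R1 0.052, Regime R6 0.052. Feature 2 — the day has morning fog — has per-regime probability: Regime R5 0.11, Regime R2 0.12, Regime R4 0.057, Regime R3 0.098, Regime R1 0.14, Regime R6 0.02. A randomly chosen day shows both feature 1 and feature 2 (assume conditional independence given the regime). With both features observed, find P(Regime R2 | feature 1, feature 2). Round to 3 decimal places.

0.161

By Bayes' rule, posterior ∝ prior × likelihood:
  Regime R5: 0.04 × 0.2 × 0.11 = 0.00088
  Regime R2: 0.16 × 0.0725 × 0.12 = 0.001392
  Regime R4: 0.23 × 0.08 × 0.057 = 0.0010488
  Regime R3: 0.3 × 0.136 × 0.098 = 0.0039984
  Regime R1: 0.17 × 0.052 × 0.14 = 0.0012376
  Regime R6: 0.1 × 0.052 × 0.02 = 0.000104
Sum = 0.0086608.
P(Regime R2 | evidence) = 0.001392 / 0.0086608 ≈ 0.161.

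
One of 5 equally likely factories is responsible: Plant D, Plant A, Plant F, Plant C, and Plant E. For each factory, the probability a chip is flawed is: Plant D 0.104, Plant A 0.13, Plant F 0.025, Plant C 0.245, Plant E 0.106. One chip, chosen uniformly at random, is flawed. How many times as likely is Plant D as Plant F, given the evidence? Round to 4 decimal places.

4.1600

Since the prior is uniform, the posterior is proportional to the likelihood:
  Plant D: 0.104
  Plant A: 0.13
  Plant F: 0.025
  Plant C: 0.245
  Plant E: 0.106
Normalizing constant = 0.61.
The ratio is 0.104 / 0.025 (the normalizer cancels) = 4.1600.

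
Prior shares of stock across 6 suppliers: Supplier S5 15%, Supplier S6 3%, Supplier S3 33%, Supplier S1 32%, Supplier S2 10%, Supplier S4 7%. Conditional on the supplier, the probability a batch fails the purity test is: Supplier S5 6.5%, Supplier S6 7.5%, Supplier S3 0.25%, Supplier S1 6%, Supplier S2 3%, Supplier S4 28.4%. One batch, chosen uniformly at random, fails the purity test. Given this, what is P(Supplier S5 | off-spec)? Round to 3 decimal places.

By Bayes' rule, posterior ∝ prior × likelihood:
  Supplier S5: 0.15 × 0.065 = 0.00975
  Supplier S6: 0.03 × 0.075 = 0.00225
  Supplier S3: 0.33 × 0.0025 = 0.000825
  Supplier S1: 0.32 × 0.06 = 0.0192
  Supplier S2: 0.1 × 0.03 = 0.003
  Supplier S4: 0.07 × 0.284 = 0.01988
Normalizing constant = 0.054905.
P(Supplier S5 | evidence) = 0.00975 / 0.054905 ≈ 0.178.

0.178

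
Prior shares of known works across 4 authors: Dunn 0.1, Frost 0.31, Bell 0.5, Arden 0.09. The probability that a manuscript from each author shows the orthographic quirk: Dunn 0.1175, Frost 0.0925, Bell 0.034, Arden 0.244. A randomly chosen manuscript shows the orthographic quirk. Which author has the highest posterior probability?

Frost

Compute prior × likelihood for every hypothesis:
  Dunn: 0.1 × 0.1175 = 0.01175
  Frost: 0.31 × 0.0925 = 0.028675
  Bell: 0.5 × 0.034 = 0.017
  Arden: 0.09 × 0.244 = 0.02196
Normalizing constant = 0.079385.
Largest term belongs to Frost, so Frost is most probable.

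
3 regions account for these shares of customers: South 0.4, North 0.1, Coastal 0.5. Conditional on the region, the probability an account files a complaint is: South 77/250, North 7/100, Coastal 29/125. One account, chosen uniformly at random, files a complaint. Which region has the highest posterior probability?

South

Unnormalized posteriors (prior × likelihood):
  South: 0.4 × 0.308 = 0.1232
  North: 0.1 × 0.07 = 0.007
  Coastal: 0.5 × 0.232 = 0.116
Total = 0.2462.
Largest term belongs to South, so South is most probable.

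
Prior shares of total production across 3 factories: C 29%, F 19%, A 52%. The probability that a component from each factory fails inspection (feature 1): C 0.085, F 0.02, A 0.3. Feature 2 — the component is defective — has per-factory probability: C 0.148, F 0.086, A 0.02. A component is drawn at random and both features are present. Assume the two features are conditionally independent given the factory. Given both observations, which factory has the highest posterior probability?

C

By Bayes' rule, posterior ∝ prior × likelihood:
  C: 0.29 × 0.085 × 0.148 = 0.0036482
  F: 0.19 × 0.02 × 0.086 = 0.0003268
  A: 0.52 × 0.3 × 0.02 = 0.00312
Normalizing constant = 0.007095.
Largest term belongs to C, so C is most probable.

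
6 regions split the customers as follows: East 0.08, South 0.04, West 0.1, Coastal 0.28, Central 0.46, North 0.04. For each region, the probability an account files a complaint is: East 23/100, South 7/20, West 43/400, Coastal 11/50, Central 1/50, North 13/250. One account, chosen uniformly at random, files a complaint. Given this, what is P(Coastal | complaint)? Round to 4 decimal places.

0.5309

Unnormalized posteriors (prior × likelihood):
  East: 0.08 × 0.23 = 0.0184
  South: 0.04 × 0.35 = 0.014
  West: 0.1 × 0.1075 = 0.01075
  Coastal: 0.28 × 0.22 = 0.0616
  Central: 0.46 × 0.02 = 0.0092
  North: 0.04 × 0.052 = 0.00208
Normalizing constant = 0.11603.
P(Coastal | evidence) = 0.0616 / 0.11603 ≈ 0.5309.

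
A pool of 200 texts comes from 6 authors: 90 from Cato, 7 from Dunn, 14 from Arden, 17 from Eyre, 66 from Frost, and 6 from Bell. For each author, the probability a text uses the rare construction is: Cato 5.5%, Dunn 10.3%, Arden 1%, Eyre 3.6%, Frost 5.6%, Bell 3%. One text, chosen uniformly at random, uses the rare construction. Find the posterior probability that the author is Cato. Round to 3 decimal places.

Unnormalized posteriors (prior × likelihood):
  Cato: 0.45 × 0.055 = 0.02475
  Dunn: 0.035 × 0.103 = 0.003605
  Arden: 0.07 × 0.01 = 0.0007
  Eyre: 0.085 × 0.036 = 0.00306
  Frost: 0.33 × 0.056 = 0.01848
  Bell: 0.03 × 0.03 = 0.0009
Sum = 0.051495.
P(Cato | evidence) = 0.02475 / 0.051495 ≈ 0.481.

0.481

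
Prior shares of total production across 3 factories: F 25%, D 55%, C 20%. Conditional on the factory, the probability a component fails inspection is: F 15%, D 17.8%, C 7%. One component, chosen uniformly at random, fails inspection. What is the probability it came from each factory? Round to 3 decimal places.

F 0.251, D 0.655, C 0.094

Unnormalized posteriors (prior × likelihood):
  F: 0.25 × 0.15 = 0.0375
  D: 0.55 × 0.178 = 0.0979
  C: 0.2 × 0.07 = 0.014
Total = 0.1494.
P(F | nonconforming) = 0.0375/0.1494 ≈ 0.251
P(D | nonconforming) = 0.0979/0.1494 ≈ 0.655
P(C | nonconforming) = 0.014/0.1494 ≈ 0.094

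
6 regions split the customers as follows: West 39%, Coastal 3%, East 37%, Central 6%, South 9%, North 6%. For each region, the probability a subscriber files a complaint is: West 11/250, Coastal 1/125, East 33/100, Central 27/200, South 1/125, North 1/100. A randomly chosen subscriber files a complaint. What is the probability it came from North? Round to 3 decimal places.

0.004

Compute prior × likelihood for every hypothesis:
  West: 0.39 × 0.044 = 0.01716
  Coastal: 0.03 × 0.008 = 0.00024
  East: 0.37 × 0.33 = 0.1221
  Central: 0.06 × 0.135 = 0.0081
  South: 0.09 × 0.008 = 0.00072
  North: 0.06 × 0.01 = 0.0006
Normalizing constant = 0.14892.
P(North | evidence) = 0.0006 / 0.14892 ≈ 0.004.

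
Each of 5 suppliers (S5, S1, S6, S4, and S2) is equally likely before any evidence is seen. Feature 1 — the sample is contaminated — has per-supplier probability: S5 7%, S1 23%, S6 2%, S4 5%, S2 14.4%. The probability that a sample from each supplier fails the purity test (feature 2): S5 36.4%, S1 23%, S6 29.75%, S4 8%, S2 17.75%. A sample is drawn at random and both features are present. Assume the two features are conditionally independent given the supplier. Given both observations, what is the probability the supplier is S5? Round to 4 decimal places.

0.2237

With a uniform prior (1/5 each), posterior ∝ likelihood:
  S5: 0.07 × 0.364 = 0.02548
  S1: 0.23 × 0.23 = 0.0529
  S6: 0.02 × 0.2975 = 0.00595
  S4: 0.05 × 0.08 = 0.004
  S2: 0.144 × 0.1775 = 0.02556
Normalizing constant = 0.11389.
P(S5 | evidence) = 0.02548 / 0.11389 ≈ 0.2237.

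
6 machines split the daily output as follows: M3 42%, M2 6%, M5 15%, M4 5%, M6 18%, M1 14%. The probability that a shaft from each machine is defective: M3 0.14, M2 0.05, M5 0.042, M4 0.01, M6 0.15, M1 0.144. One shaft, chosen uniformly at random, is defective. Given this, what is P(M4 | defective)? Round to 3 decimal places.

Prior × likelihood for each hypothesis:
  M3: 0.42 × 0.14 = 0.0588
  M2: 0.06 × 0.05 = 0.003
  M5: 0.15 × 0.042 = 0.0063
  M4: 0.05 × 0.01 = 0.0005
  M6: 0.18 × 0.15 = 0.027
  M1: 0.14 × 0.144 = 0.02016
Sum = 0.11576.
P(M4 | evidence) = 0.0005 / 0.11576 ≈ 0.004.

0.004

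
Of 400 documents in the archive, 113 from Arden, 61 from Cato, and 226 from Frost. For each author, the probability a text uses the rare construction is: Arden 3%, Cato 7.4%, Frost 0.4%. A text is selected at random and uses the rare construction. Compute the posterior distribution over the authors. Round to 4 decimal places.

Prior × likelihood for each hypothesis:
  Arden: 0.2825 × 0.03 = 0.008475
  Cato: 0.1525 × 0.074 = 0.011285
  Frost: 0.565 × 0.004 = 0.00226
Sum = 0.02202.
P(Arden | rare-form) = 0.008475/0.02202 ≈ 0.3849
P(Cato | rare-form) = 0.011285/0.02202 ≈ 0.5125
P(Frost | rare-form) = 0.00226/0.02202 ≈ 0.1026
(Check: 0.3849+0.5125+0.1026 = 1.0000.)

Arden 0.3849, Cato 0.5125, Frost 0.1026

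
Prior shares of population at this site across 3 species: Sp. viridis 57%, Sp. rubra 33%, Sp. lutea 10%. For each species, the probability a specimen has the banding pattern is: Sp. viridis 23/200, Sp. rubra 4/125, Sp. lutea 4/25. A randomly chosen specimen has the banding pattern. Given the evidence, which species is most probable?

Sp. viridis

Unnormalized posteriors (prior × likelihood):
  Sp. viridis: 0.57 × 0.115 = 0.06555
  Sp. rubra: 0.33 × 0.032 = 0.01056
  Sp. lutea: 0.1 × 0.16 = 0.016
Sum = 0.09211.
Largest term belongs to Sp. viridis, so Sp. viridis is most probable.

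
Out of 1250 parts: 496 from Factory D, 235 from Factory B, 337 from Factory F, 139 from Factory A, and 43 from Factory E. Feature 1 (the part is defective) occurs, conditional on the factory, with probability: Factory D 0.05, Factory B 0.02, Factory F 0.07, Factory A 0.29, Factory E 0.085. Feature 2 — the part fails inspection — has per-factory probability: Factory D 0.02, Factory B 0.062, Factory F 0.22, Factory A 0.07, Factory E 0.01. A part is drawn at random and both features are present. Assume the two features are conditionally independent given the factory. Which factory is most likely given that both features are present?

Unnormalized posteriors (prior × likelihood):
  Factory D: 0.3968 × 0.05 × 0.02 = 0.0003968
  Factory B: 0.188 × 0.02 × 0.062 = 0.00023312
  Factory F: 0.2696 × 0.07 × 0.22 = 0.00415184
  Factory A: 0.1112 × 0.29 × 0.07 = 0.00225736
  Factory E: 0.0344 × 0.085 × 0.01 = 0.00002924
Sum = 0.00706836.
Largest term belongs to Factory F, so Factory F is most probable.

Factory F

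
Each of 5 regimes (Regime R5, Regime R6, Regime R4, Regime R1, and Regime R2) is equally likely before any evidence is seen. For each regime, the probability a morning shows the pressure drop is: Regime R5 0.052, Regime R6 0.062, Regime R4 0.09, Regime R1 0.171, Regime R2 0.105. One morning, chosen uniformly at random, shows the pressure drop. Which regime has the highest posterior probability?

With a uniform prior (1/5 each), posterior ∝ likelihood:
  Regime R5: 0.052
  Regime R6: 0.062
  Regime R4: 0.09
  Regime R1: 0.171
  Regime R2: 0.105
Sum = 0.48.
Largest term belongs to Regime R1, so Regime R1 is most probable.

Regime R1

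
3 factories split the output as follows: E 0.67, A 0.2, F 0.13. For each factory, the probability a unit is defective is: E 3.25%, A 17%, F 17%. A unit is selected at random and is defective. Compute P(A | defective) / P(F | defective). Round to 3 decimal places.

Unnormalized posteriors (prior × likelihood):
  E: 0.67 × 0.0325 = 0.021775
  A: 0.2 × 0.17 = 0.034
  F: 0.13 × 0.17 = 0.0221
Normalizing constant = 0.077875.
The ratio is 0.034 / 0.0221 (the normalizer cancels) = 1.538.

1.538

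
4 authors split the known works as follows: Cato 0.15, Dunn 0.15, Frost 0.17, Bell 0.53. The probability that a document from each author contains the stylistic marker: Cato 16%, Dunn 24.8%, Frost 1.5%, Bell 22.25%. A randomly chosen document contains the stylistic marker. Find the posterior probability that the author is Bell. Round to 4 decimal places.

0.6491

Prior × likelihood for each hypothesis:
  Cato: 0.15 × 0.16 = 0.024
  Dunn: 0.15 × 0.248 = 0.0372
  Frost: 0.17 × 0.015 = 0.00255
  Bell: 0.53 × 0.2225 = 0.117925
Total = 0.181675.
P(Bell | evidence) = 0.117925 / 0.181675 ≈ 0.6491.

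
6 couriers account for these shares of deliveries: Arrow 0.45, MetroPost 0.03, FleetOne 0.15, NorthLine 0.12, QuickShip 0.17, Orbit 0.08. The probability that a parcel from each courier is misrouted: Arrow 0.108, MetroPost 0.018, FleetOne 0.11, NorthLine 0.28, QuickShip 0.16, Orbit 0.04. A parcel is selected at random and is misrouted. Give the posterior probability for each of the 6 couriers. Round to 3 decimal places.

Unnormalized posteriors (prior × likelihood):
  Arrow: 0.45 × 0.108 = 0.0486
  MetroPost: 0.03 × 0.018 = 0.00054
  FleetOne: 0.15 × 0.11 = 0.0165
  NorthLine: 0.12 × 0.28 = 0.0336
  QuickShip: 0.17 × 0.16 = 0.0272
  Orbit: 0.08 × 0.04 = 0.0032
Sum = 0.12964.
P(Arrow | misrouted) = 0.0486/0.12964 ≈ 0.375
P(MetroPost | misrouted) = 0.00054/0.12964 ≈ 0.004
P(FleetOne | misrouted) = 0.0165/0.12964 ≈ 0.127
P(NorthLine | misrouted) = 0.0336/0.12964 ≈ 0.259
P(QuickShip | misrouted) = 0.0272/0.12964 ≈ 0.210
P(Orbit | misrouted) = 0.0032/0.12964 ≈ 0.025

Arrow 0.375, MetroPost 0.004, FleetOne 0.127, NorthLine 0.259, QuickShip 0.210, Orbit 0.025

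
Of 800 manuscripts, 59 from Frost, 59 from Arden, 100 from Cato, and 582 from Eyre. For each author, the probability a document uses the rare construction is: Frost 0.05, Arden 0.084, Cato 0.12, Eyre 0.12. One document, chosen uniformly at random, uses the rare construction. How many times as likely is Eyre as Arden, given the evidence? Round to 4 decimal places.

Unnormalized posteriors (prior × likelihood):
  Frost: 0.07375 × 0.05 = 0.0036875
  Arden: 0.07375 × 0.084 = 0.006195
  Cato: 0.125 × 0.12 = 0.015
  Eyre: 0.7275 × 0.12 = 0.0873
Total = 0.1121825.
The ratio is 0.0873 / 0.006195 (the normalizer cancels) = 14.0920.

14.0920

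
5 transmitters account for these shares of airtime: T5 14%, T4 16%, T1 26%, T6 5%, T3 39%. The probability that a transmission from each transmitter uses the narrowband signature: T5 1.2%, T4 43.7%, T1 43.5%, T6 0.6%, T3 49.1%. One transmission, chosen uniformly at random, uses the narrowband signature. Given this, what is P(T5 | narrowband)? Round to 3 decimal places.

0.004

Prior × likelihood for each hypothesis:
  T5: 0.14 × 0.012 = 0.00168
  T4: 0.16 × 0.437 = 0.06992
  T1: 0.26 × 0.435 = 0.1131
  T6: 0.05 × 0.006 = 0.0003
  T3: 0.39 × 0.491 = 0.19149
Normalizing constant = 0.37649.
P(T5 | evidence) = 0.00168 / 0.37649 ≈ 0.004.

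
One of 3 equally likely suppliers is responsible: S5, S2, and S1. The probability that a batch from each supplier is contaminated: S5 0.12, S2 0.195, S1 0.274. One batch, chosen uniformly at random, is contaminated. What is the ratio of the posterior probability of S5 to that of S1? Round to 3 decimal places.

0.438

Since the prior is uniform, the posterior is proportional to the likelihood:
  S5: 0.12
  S2: 0.195
  S1: 0.274
Sum = 0.589.
The ratio is 0.12 / 0.274 (the normalizer cancels) = 0.438.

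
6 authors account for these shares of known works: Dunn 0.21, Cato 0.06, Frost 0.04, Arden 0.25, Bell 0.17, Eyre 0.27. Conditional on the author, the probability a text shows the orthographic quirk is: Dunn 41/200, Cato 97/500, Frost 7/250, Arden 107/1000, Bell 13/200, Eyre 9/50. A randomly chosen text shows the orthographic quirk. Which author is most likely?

By Bayes' rule, posterior ∝ prior × likelihood:
  Dunn: 0.21 × 0.205 = 0.04305
  Cato: 0.06 × 0.194 = 0.01164
  Frost: 0.04 × 0.028 = 0.00112
  Arden: 0.25 × 0.107 = 0.02675
  Bell: 0.17 × 0.065 = 0.01105
  Eyre: 0.27 × 0.18 = 0.0486
Sum = 0.14221.
Largest term belongs to Eyre, so Eyre is most probable.

Eyre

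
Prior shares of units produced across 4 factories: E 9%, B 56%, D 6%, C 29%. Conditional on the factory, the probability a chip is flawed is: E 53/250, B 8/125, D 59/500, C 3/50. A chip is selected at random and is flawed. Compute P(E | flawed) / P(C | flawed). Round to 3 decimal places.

1.097

Unnormalized posteriors (prior × likelihood):
  E: 0.09 × 0.212 = 0.01908
  B: 0.56 × 0.064 = 0.03584
  D: 0.06 × 0.118 = 0.00708
  C: 0.29 × 0.06 = 0.0174
Total = 0.0794.
The ratio is 0.01908 / 0.0174 (the normalizer cancels) = 1.097.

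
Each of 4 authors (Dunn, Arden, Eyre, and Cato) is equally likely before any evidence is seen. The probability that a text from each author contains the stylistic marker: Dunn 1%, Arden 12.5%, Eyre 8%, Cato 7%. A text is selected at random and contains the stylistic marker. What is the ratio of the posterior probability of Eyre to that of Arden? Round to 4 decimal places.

Since the prior is uniform, the posterior is proportional to the likelihood:
  Dunn: 0.01
  Arden: 0.125
  Eyre: 0.08
  Cato: 0.07
Total = 0.285.
The ratio is 0.08 / 0.125 (the normalizer cancels) = 0.6400.

0.6400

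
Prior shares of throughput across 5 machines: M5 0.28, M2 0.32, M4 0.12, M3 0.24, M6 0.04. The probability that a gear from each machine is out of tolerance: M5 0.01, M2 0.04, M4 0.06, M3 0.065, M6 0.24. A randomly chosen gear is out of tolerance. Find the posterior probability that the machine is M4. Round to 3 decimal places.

Unnormalized posteriors (prior × likelihood):
  M5: 0.28 × 0.01 = 0.0028
  M2: 0.32 × 0.04 = 0.0128
  M4: 0.12 × 0.06 = 0.0072
  M3: 0.24 × 0.065 = 0.0156
  M6: 0.04 × 0.24 = 0.0096
Normalizing constant = 0.048.
P(M4 | evidence) = 0.0072 / 0.048 ≈ 0.150.

0.150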